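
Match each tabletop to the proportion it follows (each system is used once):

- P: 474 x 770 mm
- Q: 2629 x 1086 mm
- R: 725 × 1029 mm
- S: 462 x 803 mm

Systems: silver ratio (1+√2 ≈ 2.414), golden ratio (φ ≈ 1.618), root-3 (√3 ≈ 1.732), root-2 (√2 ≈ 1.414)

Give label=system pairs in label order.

P=golden ratio, Q=silver ratio, R=root-2, S=root-3

Ratios: P ≈ 1.624; Q ≈ 2.421; R ≈ 1.419; S ≈ 1.738.
Targets: silver ratio ≈ 2.414; golden ratio ≈ 1.618; root-3 ≈ 1.732; root-2 ≈ 1.414.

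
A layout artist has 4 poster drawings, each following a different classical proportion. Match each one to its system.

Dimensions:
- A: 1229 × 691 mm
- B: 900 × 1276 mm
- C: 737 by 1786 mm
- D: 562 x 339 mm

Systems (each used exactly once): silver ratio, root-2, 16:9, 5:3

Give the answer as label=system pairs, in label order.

A = 1229/691 ≈ 1.779 → 16:9 (1.778)
B = 1276/900 ≈ 1.418 → root-2 (1.414)
C = 1786/737 ≈ 2.423 → silver ratio (2.414)
D = 562/339 ≈ 1.658 → 5:3 (1.667)

A=16:9, B=root-2, C=silver ratio, D=5:3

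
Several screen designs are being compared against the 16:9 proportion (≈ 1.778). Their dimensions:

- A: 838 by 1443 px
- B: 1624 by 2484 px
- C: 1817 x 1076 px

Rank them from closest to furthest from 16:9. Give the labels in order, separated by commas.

Ratios: A = 1443 / 838 ≈ 1.722; B = 2484 / 1624 ≈ 1.530; C = 1817 / 1076 ≈ 1.689.
|Δ from 1.778|: A 0.056; B 0.248; C 0.089.

A, C, B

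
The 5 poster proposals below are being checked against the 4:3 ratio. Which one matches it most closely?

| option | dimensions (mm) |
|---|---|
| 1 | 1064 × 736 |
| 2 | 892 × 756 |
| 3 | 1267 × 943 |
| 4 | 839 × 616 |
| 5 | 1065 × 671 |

3

Ratios (long/short): 1 ≈ 1.446; 2 ≈ 1.180; 3 ≈ 1.344; 4 ≈ 1.362; 5 ≈ 1.587.
4:3 ≈ 1.333; option 3 is nearest (Δ 0.011).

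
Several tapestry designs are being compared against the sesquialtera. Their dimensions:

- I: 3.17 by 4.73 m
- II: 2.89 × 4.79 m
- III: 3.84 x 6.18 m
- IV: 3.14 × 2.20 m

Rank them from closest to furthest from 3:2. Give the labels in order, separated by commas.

I, IV, III, II

Ratios: I = 4.73 / 3.17 ≈ 1.492; II = 4.79 / 2.89 ≈ 1.657; III = 6.18 / 3.84 ≈ 1.609; IV = 3.14 / 2.20 ≈ 1.427.
|Δ from 1.500|: I 0.008; II 0.157; III 0.109; IV 0.073.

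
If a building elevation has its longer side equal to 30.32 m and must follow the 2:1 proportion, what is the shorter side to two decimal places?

15.16 m

2:1 = 2.00000.
Shorter side = 30.32 ÷ 2.00000 ≈ 15.1600 → 15.16 m.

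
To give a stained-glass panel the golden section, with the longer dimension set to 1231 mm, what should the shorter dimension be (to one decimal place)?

760.8 mm

golden ratio ≈ 1.61803.
Shorter side = 1231 ÷ 1.61803 ≈ 760.802 → 760.8 mm.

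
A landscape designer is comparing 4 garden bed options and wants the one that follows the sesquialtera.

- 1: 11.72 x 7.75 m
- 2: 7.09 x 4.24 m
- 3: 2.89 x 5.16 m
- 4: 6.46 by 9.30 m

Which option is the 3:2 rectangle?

1

Ratios (long/short): 1 ≈ 1.512; 2 ≈ 1.672; 3 ≈ 1.785; 4 ≈ 1.440.
3:2 ≈ 1.500; option 1 is nearest (Δ 0.012).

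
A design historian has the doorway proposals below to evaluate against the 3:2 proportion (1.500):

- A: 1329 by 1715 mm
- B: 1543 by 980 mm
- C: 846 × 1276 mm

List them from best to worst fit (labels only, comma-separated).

C, B, A

A: 1715/1329 ≈ 1.290 → |1.290 − 1.500| = 0.210
B: 1543/980 ≈ 1.574 → |1.574 − 1.500| = 0.074
C: 1276/846 ≈ 1.508 → |1.508 − 1.500| = 0.008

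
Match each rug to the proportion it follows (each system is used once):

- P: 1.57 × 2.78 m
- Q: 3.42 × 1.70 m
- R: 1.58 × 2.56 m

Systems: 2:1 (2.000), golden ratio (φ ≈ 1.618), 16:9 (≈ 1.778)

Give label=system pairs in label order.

P=16:9, Q=2:1, R=golden ratio

P = 2.78/1.57 ≈ 1.771 → 16:9 (1.778)
Q = 3.42/1.70 ≈ 2.012 → 2:1 (2.000)
R = 2.56/1.58 ≈ 1.620 → golden ratio (1.618)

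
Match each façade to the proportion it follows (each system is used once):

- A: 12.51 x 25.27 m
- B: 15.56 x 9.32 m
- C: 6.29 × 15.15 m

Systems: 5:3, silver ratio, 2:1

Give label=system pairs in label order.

A=2:1, B=5:3, C=silver ratio

A = 25.27/12.51 ≈ 2.020 → 2:1 (2.000)
B = 15.56/9.32 ≈ 1.670 → 5:3 (1.667)
C = 15.15/6.29 ≈ 2.409 → silver ratio (2.414)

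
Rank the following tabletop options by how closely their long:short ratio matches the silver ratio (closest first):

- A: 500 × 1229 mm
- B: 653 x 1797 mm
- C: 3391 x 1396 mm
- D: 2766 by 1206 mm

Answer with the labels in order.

C, A, D, B

Ratios: A = 1229 / 500 ≈ 2.458; B = 1797 / 653 ≈ 2.752; C = 3391 / 1396 ≈ 2.429; D = 2766 / 1206 ≈ 2.294.
|Δ from 2.414|: A 0.044; B 0.338; C 0.015; D 0.120.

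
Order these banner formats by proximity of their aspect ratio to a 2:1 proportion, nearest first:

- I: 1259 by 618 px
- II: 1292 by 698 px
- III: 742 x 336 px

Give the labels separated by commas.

Ratios: I = 1259 / 618 ≈ 2.037; II = 1292 / 698 ≈ 1.851; III = 742 / 336 ≈ 2.208.
|Δ from 2.000|: I 0.037; II 0.149; III 0.208.

I, II, III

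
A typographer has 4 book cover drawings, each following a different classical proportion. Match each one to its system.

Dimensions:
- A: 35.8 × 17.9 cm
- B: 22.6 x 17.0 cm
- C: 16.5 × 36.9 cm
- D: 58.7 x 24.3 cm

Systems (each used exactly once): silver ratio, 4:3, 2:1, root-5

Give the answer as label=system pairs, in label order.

A = 35.8/17.9 ≈ 2.000 → 2:1 (2.000)
B = 22.6/17.0 ≈ 1.329 → 4:3 (1.333)
C = 36.9/16.5 ≈ 2.236 → root-5 (2.236)
D = 58.7/24.3 ≈ 2.416 → silver ratio (2.414)

A=2:1, B=4:3, C=root-5, D=silver ratio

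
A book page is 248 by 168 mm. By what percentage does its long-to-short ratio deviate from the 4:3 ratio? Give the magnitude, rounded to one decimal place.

10.7%

Ratio = 248 / 168 ≈ 1.4762.
Ideal 4:3 ≈ 1.3333. |1.4762 − 1.3333| / 1.3333 ≈ 10.72% → 10.7%.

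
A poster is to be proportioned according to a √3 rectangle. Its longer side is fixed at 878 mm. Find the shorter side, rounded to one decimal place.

506.9 mm

root-3 ≈ 1.73205.
Shorter side = 878 ÷ 1.73205 ≈ 506.914 → 506.9 mm.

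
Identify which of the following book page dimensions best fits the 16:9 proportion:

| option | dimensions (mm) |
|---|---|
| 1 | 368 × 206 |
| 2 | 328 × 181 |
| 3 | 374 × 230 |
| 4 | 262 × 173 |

1

Target 16:9 ≈ 1.778.
1: 1.786 (Δ0.008)  2: 1.812 (Δ0.034)  3: 1.626 (Δ0.152)  4: 1.514 (Δ0.264)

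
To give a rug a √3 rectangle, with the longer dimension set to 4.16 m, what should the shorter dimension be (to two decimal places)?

2.40 m

root-3 ≈ 1.73205.
Shorter side = 4.16 ÷ 1.73205 ≈ 2.4018 → 2.40 m.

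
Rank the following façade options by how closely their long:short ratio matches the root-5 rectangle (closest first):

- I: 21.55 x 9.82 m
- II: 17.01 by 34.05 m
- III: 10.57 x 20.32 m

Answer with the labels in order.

I, II, III

Ratios: I = 21.55 / 9.82 ≈ 2.195; II = 34.05 / 17.01 ≈ 2.002; III = 20.32 / 10.57 ≈ 1.922.
|Δ from 2.236|: I 0.041; II 0.234; III 0.314.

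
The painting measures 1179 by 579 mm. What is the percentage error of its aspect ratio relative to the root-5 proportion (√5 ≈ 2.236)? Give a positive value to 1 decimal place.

Ratio = 1179 / 579 ≈ 2.0363.
Ideal root-5 ≈ 2.2361. |2.0363 − 2.2361| / 2.2361 ≈ 8.94% → 8.9%.

8.9%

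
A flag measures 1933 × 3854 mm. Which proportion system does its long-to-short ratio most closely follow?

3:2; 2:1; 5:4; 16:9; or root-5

Ratio = 3854 / 1933 ≈ 1.994.
Distances: 3:2 1.500 (Δ 0.494); 2:1 2.000 (Δ 0.006); 5:4 1.250 (Δ 0.744); 16:9 1.778 (Δ 0.216); root-5 2.236 (Δ 0.242).

2:1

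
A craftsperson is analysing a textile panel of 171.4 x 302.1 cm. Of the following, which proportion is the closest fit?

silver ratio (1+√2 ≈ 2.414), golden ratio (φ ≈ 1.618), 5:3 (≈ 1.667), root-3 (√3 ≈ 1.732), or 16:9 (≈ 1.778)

16:9

302.1/171.4 ≈ 1.763. Nearest candidates are 16:9 (1.778, off by 0.015) and root-3 (1.732, off by 0.031).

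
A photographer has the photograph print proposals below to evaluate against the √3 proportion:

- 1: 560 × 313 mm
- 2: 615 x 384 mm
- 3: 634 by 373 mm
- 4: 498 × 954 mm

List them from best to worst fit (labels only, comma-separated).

1: 560/313 ≈ 1.789 → |1.789 − 1.732| = 0.057
2: 615/384 ≈ 1.602 → |1.602 − 1.732| = 0.130
3: 634/373 ≈ 1.700 → |1.700 − 1.732| = 0.032
4: 954/498 ≈ 1.916 → |1.916 − 1.732| = 0.184

3, 1, 2, 4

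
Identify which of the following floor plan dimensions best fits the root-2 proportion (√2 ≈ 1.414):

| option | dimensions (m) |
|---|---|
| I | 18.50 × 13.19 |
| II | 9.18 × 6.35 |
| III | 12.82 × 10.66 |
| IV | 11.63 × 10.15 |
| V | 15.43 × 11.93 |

I

Ratios (long/short): I ≈ 1.403; II ≈ 1.446; III ≈ 1.203; IV ≈ 1.146; V ≈ 1.293.
root-2 ≈ 1.414; option I is nearest (Δ 0.011).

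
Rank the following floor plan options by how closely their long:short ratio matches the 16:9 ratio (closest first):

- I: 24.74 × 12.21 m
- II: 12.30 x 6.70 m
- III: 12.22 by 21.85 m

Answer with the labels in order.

III, II, I

I: 24.74/12.21 ≈ 2.026 → |2.026 − 1.778| = 0.248
II: 12.30/6.70 ≈ 1.836 → |1.836 − 1.778| = 0.058
III: 21.85/12.22 ≈ 1.788 → |1.788 − 1.778| = 0.010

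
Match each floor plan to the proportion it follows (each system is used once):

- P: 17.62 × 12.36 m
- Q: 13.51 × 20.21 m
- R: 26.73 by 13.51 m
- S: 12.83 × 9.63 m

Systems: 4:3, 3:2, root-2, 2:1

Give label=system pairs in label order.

Ratios: P ≈ 1.426; Q ≈ 1.496; R ≈ 1.979; S ≈ 1.332.
Targets: 4:3 ≈ 1.333; 3:2 ≈ 1.500; root-2 ≈ 1.414; 2:1 ≈ 2.000.

P=root-2, Q=3:2, R=2:1, S=4:3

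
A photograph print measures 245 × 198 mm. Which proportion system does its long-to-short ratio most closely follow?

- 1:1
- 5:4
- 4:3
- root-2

245/198 ≈ 1.237. Nearest candidates are 5:4 (1.250, off by 0.013) and 4:3 (1.333, off by 0.096).

5:4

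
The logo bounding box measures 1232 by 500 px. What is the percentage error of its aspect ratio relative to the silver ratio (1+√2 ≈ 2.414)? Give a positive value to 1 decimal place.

2.1%

Ratio = 1232 / 500 ≈ 2.4640.
Ideal silver ratio ≈ 2.4142. |2.4640 − 2.4142| / 2.4142 ≈ 2.06% → 2.1%.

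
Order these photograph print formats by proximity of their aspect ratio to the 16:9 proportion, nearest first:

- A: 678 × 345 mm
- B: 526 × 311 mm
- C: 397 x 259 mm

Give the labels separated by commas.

B, A, C

Ratios: A = 678 / 345 ≈ 1.965; B = 526 / 311 ≈ 1.691; C = 397 / 259 ≈ 1.533.
|Δ from 1.778|: A 0.187; B 0.087; C 0.245.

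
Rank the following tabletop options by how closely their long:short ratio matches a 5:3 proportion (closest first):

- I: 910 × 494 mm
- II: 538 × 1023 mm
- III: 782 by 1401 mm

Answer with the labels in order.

III, I, II

I: 910/494 ≈ 1.842 → |1.842 − 1.667| = 0.175
II: 1023/538 ≈ 1.901 → |1.901 − 1.667| = 0.234
III: 1401/782 ≈ 1.792 → |1.792 − 1.667| = 0.125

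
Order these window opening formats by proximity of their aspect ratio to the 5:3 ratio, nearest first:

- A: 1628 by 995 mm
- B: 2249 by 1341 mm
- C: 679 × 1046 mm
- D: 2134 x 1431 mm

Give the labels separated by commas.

A: 1628/995 ≈ 1.636 → |1.636 − 1.667| = 0.031
B: 2249/1341 ≈ 1.677 → |1.677 − 1.667| = 0.010
C: 1046/679 ≈ 1.541 → |1.541 − 1.667| = 0.126
D: 2134/1431 ≈ 1.491 → |1.491 − 1.667| = 0.176

B, A, C, D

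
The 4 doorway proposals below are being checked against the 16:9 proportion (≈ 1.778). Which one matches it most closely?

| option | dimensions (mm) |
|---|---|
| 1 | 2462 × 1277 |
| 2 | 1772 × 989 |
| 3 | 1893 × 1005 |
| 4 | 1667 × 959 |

2

Target 16:9 ≈ 1.778.
1: 1.928 (Δ0.150)  2: 1.792 (Δ0.014)  3: 1.884 (Δ0.106)  4: 1.738 (Δ0.040)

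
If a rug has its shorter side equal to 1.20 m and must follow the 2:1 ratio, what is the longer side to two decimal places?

2.40 m

2:1 = 2.00000.
Longer side = 1.20 × 2.00000 ≈ 2.4000 → 2.40 m.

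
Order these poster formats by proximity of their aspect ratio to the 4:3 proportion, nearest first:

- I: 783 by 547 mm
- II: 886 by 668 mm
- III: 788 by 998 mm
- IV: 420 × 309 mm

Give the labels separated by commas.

II, IV, III, I

I: 783/547 ≈ 1.431 → |1.431 − 1.333| = 0.098
II: 886/668 ≈ 1.326 → |1.326 − 1.333| = 0.007
III: 998/788 ≈ 1.266 → |1.266 − 1.333| = 0.067
IV: 420/309 ≈ 1.359 → |1.359 − 1.333| = 0.026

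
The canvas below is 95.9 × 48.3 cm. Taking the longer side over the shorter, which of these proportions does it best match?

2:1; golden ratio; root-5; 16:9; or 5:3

Ratio = 95.9 / 48.3 ≈ 1.986.
Distances: 2:1 2.000 (Δ 0.014); golden ratio 1.618 (Δ 0.368); root-5 2.236 (Δ 0.250); 16:9 1.778 (Δ 0.208); 5:3 1.667 (Δ 0.319).

2:1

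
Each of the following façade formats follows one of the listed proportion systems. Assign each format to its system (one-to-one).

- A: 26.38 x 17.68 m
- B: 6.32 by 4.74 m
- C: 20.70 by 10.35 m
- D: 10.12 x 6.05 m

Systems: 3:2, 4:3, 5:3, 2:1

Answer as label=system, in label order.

A=3:2, B=4:3, C=2:1, D=5:3

A = 26.38/17.68 ≈ 1.492 → 3:2 (1.500)
B = 6.32/4.74 ≈ 1.333 → 4:3 (1.333)
C = 20.70/10.35 ≈ 2.000 → 2:1 (2.000)
D = 10.12/6.05 ≈ 1.673 → 5:3 (1.667)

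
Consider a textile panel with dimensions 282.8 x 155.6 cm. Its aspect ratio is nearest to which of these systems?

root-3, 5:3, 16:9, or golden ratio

Ratio = 282.8 / 155.6 ≈ 1.817.
Distances: root-3 1.732 (Δ 0.085); 5:3 1.667 (Δ 0.150); 16:9 1.778 (Δ 0.039); golden ratio 1.618 (Δ 0.199).

16:9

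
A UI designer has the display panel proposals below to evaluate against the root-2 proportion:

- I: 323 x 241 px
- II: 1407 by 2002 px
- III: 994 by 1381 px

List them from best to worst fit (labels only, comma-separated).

Ratios: I = 323 / 241 ≈ 1.340; II = 2002 / 1407 ≈ 1.423; III = 1381 / 994 ≈ 1.389.
|Δ from 1.414|: I 0.074; II 0.009; III 0.025.

II, III, I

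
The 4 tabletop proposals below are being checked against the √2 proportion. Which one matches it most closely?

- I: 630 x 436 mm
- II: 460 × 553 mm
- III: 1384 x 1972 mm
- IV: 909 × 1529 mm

Ratios (long/short): I ≈ 1.445; II ≈ 1.202; III ≈ 1.425; IV ≈ 1.682.
root-2 ≈ 1.414; option III is nearest (Δ 0.011).

III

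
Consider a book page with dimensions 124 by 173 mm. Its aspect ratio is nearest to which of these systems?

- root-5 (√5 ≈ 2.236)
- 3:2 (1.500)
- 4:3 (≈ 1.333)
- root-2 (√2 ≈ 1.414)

173/124 ≈ 1.395. Nearest candidates are root-2 (1.414, off by 0.019) and 4:3 (1.333, off by 0.062).

root-2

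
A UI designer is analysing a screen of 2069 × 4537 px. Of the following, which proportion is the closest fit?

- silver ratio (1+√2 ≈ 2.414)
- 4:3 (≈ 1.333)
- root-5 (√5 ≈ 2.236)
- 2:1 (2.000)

4537/2069 ≈ 2.193. Nearest candidates are root-5 (2.236, off by 0.043) and 2:1 (2.000, off by 0.193).

root-5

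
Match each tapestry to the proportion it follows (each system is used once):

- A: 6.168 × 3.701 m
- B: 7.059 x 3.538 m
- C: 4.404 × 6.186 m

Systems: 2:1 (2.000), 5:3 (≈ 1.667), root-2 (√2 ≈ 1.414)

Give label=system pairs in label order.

A = 6.168/3.701 ≈ 1.667 → 5:3 (1.667)
B = 7.059/3.538 ≈ 1.995 → 2:1 (2.000)
C = 6.186/4.404 ≈ 1.405 → root-2 (1.414)

A=5:3, B=2:1, C=root-2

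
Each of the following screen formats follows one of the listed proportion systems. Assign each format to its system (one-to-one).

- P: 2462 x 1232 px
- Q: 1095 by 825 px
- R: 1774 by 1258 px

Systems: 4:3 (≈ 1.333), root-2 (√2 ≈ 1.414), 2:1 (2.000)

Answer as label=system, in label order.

P = 2462/1232 ≈ 1.998 → 2:1 (2.000)
Q = 1095/825 ≈ 1.327 → 4:3 (1.333)
R = 1774/1258 ≈ 1.410 → root-2 (1.414)

P=2:1, Q=4:3, R=root-2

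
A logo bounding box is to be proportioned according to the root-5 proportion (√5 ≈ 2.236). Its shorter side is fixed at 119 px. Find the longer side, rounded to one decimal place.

266.1 px

root-5 ≈ 2.23607.
Longer side = 119 × 2.23607 ≈ 266.092 → 266.1 px.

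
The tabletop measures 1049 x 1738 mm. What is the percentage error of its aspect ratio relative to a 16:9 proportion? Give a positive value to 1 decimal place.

Ratio = 1738 / 1049 ≈ 1.6568.
Ideal 16:9 ≈ 1.7778. |1.6568 − 1.7778| / 1.7778 ≈ 6.81% → 6.8%.

6.8%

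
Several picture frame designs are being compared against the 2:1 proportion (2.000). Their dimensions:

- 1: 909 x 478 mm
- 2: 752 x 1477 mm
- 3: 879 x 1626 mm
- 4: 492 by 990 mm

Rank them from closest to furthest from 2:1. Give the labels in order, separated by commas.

Ratios: 1 = 909 / 478 ≈ 1.902; 2 = 1477 / 752 ≈ 1.964; 3 = 1626 / 879 ≈ 1.850; 4 = 990 / 492 ≈ 2.012.
|Δ from 2.000|: 1 0.098; 2 0.036; 3 0.150; 4 0.012.

4, 2, 1, 3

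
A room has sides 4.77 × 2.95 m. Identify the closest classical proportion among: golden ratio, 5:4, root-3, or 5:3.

golden ratio

Ratio = 4.77 / 2.95 ≈ 1.617.
Distances: golden ratio 1.618 (Δ 0.001); 5:4 1.250 (Δ 0.367); root-3 1.732 (Δ 0.115); 5:3 1.667 (Δ 0.050).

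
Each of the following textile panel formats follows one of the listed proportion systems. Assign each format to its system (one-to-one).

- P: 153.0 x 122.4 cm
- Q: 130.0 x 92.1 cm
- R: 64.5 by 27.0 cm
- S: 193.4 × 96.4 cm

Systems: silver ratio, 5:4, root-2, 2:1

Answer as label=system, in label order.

Ratios: P ≈ 1.250; Q ≈ 1.412; R ≈ 2.389; S ≈ 2.006.
Targets: silver ratio ≈ 2.414; 5:4 ≈ 1.250; root-2 ≈ 1.414; 2:1 ≈ 2.000.

P=5:4, Q=root-2, R=silver ratio, S=2:1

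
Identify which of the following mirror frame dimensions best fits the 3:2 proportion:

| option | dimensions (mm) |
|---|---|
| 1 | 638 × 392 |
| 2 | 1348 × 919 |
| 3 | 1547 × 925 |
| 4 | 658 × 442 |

4

Ratios (long/short): 1 ≈ 1.628; 2 ≈ 1.467; 3 ≈ 1.672; 4 ≈ 1.489.
3:2 ≈ 1.500; option 4 is nearest (Δ 0.011).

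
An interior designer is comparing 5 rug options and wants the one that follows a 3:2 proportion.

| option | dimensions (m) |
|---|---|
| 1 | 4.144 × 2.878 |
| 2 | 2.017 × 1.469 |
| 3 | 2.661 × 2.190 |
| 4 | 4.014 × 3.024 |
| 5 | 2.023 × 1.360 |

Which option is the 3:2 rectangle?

Ratios (long/short): 1 ≈ 1.440; 2 ≈ 1.373; 3 ≈ 1.215; 4 ≈ 1.327; 5 ≈ 1.488.
3:2 ≈ 1.500; option 5 is nearest (Δ 0.012).

5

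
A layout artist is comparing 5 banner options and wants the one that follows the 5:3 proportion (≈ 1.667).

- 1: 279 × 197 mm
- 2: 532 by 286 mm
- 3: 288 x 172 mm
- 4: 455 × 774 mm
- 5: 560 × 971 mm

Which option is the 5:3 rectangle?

3

Ratios (long/short): 1 ≈ 1.416; 2 ≈ 1.860; 3 ≈ 1.674; 4 ≈ 1.701; 5 ≈ 1.734.
5:3 ≈ 1.667; option 3 is nearest (Δ 0.007).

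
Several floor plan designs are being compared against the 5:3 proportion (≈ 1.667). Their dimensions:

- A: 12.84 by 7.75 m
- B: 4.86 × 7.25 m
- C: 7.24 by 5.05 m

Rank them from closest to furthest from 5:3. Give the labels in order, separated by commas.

A: 12.84/7.75 ≈ 1.657 → |1.657 − 1.667| = 0.010
B: 7.25/4.86 ≈ 1.492 → |1.492 − 1.667| = 0.175
C: 7.24/5.05 ≈ 1.434 → |1.434 − 1.667| = 0.233

A, B, C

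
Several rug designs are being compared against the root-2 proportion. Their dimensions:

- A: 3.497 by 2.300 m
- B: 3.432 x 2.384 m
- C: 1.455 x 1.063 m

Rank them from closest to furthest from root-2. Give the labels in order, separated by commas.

B, C, A

Ratios: A = 3.497 / 2.300 ≈ 1.520; B = 3.432 / 2.384 ≈ 1.440; C = 1.455 / 1.063 ≈ 1.369.
|Δ from 1.414|: A 0.106; B 0.026; C 0.045.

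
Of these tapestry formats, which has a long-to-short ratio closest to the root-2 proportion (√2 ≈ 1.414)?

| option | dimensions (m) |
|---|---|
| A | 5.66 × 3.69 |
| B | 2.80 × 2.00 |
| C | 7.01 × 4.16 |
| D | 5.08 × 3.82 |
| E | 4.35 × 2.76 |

Ratios (long/short): A ≈ 1.534; B ≈ 1.400; C ≈ 1.685; D ≈ 1.330; E ≈ 1.576.
root-2 ≈ 1.414; option B is nearest (Δ 0.014).

B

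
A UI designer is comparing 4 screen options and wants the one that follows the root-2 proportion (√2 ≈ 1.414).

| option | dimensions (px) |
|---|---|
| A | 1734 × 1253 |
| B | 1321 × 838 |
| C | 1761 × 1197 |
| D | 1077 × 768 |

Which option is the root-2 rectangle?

D

Ratios (long/short): A ≈ 1.384; B ≈ 1.576; C ≈ 1.471; D ≈ 1.402.
root-2 ≈ 1.414; option D is nearest (Δ 0.012).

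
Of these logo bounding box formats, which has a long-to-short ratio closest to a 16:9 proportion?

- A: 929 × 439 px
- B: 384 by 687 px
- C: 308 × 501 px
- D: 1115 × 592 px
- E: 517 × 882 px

Target 16:9 ≈ 1.778.
A: 2.116 (Δ0.338)  B: 1.789 (Δ0.011)  C: 1.627 (Δ0.151)  D: 1.883 (Δ0.105)  E: 1.706 (Δ0.072)

B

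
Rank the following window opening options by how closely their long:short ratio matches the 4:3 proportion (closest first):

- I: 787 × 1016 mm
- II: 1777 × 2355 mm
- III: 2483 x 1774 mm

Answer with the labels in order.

II, I, III

I: 1016/787 ≈ 1.291 → |1.291 − 1.333| = 0.042
II: 2355/1777 ≈ 1.325 → |1.325 − 1.333| = 0.008
III: 2483/1774 ≈ 1.400 → |1.400 − 1.333| = 0.067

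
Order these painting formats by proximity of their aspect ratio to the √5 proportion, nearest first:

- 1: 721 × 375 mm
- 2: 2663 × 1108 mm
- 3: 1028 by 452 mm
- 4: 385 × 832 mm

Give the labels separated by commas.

Ratios: 1 = 721 / 375 ≈ 1.923; 2 = 2663 / 1108 ≈ 2.403; 3 = 1028 / 452 ≈ 2.274; 4 = 832 / 385 ≈ 2.161.
|Δ from 2.236|: 1 0.313; 2 0.167; 3 0.038; 4 0.075.

3, 4, 2, 1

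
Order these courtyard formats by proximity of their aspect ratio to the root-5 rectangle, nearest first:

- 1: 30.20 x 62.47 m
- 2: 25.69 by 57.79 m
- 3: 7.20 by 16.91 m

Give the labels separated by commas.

Ratios: 1 = 62.47 / 30.20 ≈ 2.069; 2 = 57.79 / 25.69 ≈ 2.250; 3 = 16.91 / 7.20 ≈ 2.349.
|Δ from 2.236|: 1 0.167; 2 0.014; 3 0.113.

2, 3, 1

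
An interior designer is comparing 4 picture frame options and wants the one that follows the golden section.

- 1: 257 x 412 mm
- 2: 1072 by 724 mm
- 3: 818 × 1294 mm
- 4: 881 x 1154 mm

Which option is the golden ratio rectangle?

Target golden ratio ≈ 1.618.
1: 1.603 (Δ0.015)  2: 1.481 (Δ0.137)  3: 1.582 (Δ0.036)  4: 1.310 (Δ0.308)

1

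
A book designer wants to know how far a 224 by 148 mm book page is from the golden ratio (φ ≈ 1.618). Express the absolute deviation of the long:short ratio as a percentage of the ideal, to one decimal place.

Ratio = 224 / 148 ≈ 1.5135.
Ideal golden ratio ≈ 1.6180. |1.5135 − 1.6180| / 1.6180 ≈ 6.46% → 6.5%.

6.5%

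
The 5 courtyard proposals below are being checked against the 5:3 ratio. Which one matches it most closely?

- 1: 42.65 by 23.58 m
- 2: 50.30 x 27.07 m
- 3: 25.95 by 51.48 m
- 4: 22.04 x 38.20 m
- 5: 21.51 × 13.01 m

Ratios (long/short): 1 ≈ 1.809; 2 ≈ 1.858; 3 ≈ 1.984; 4 ≈ 1.733; 5 ≈ 1.653.
5:3 ≈ 1.667; option 5 is nearest (Δ 0.014).

5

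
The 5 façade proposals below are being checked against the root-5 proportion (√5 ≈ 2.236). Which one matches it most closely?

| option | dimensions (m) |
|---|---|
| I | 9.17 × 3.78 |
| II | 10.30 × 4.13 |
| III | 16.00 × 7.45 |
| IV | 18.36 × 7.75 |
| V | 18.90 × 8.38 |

V

Target root-5 ≈ 2.236.
I: 2.426 (Δ0.190)  II: 2.494 (Δ0.258)  III: 2.148 (Δ0.088)  IV: 2.369 (Δ0.133)  V: 2.255 (Δ0.019)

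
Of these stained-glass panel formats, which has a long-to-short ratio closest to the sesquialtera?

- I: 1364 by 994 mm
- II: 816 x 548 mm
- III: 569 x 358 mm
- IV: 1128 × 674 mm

II

Target 3:2 ≈ 1.500.
I: 1.372 (Δ0.128)  II: 1.489 (Δ0.011)  III: 1.589 (Δ0.089)  IV: 1.674 (Δ0.174)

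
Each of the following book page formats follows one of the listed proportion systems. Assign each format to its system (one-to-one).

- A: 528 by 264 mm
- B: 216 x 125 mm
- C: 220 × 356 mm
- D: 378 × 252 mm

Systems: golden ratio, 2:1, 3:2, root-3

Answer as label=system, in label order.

A=2:1, B=root-3, C=golden ratio, D=3:2

Ratios: A ≈ 2.000; B ≈ 1.728; C ≈ 1.618; D ≈ 1.500.
Targets: golden ratio ≈ 1.618; 2:1 ≈ 2.000; 3:2 ≈ 1.500; root-3 ≈ 1.732.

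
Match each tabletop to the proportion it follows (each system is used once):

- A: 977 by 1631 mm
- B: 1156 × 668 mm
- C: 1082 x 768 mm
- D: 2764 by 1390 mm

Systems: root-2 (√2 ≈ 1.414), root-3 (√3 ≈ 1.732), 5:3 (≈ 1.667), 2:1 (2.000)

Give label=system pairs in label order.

A=5:3, B=root-3, C=root-2, D=2:1

A = 1631/977 ≈ 1.669 → 5:3 (1.667)
B = 1156/668 ≈ 1.731 → root-3 (1.732)
C = 1082/768 ≈ 1.409 → root-2 (1.414)
D = 2764/1390 ≈ 1.988 → 2:1 (2.000)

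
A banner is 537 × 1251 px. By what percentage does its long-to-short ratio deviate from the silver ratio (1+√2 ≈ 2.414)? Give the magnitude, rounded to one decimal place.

Ratio = 1251 / 537 ≈ 2.3296.
Ideal silver ratio ≈ 2.4142. |2.3296 − 2.4142| / 2.4142 ≈ 3.50% → 3.5%.

3.5%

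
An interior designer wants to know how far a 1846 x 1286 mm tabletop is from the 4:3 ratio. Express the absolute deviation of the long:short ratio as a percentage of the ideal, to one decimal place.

7.7%

Ratio = 1846 / 1286 ≈ 1.4355.
Ideal 4:3 ≈ 1.3333. |1.4355 − 1.3333| / 1.3333 ≈ 7.67% → 7.7%.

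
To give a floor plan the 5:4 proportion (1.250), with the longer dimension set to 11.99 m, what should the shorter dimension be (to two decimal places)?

5:4 = 1.25000.
Shorter side = 11.99 ÷ 1.25000 ≈ 9.5920 → 9.59 m.

9.59 m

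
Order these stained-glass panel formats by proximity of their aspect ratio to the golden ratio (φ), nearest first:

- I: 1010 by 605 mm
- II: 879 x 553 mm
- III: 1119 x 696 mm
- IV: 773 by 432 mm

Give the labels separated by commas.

I: 1010/605 ≈ 1.669 → |1.669 − 1.618| = 0.051
II: 879/553 ≈ 1.590 → |1.590 − 1.618| = 0.028
III: 1119/696 ≈ 1.608 → |1.608 − 1.618| = 0.010
IV: 773/432 ≈ 1.789 → |1.789 − 1.618| = 0.171

III, II, I, IV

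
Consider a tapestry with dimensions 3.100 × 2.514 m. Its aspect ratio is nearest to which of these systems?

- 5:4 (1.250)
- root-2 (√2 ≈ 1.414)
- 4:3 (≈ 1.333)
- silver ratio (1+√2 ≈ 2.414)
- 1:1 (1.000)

5:4

3.100/2.514 ≈ 1.233. Nearest candidates are 5:4 (1.250, off by 0.017) and 4:3 (1.333, off by 0.100).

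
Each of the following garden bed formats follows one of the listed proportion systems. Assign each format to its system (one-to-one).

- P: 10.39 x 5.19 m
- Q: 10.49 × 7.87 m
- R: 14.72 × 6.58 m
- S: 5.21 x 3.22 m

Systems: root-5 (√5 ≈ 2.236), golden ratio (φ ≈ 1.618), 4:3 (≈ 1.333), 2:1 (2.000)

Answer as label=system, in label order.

P=2:1, Q=4:3, R=root-5, S=golden ratio

P = 10.39/5.19 ≈ 2.002 → 2:1 (2.000)
Q = 10.49/7.87 ≈ 1.333 → 4:3 (1.333)
R = 14.72/6.58 ≈ 2.237 → root-5 (2.236)
S = 5.21/3.22 ≈ 1.618 → golden ratio (1.618)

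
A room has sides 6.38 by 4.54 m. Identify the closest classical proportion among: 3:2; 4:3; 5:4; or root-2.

root-2

Ratio = 6.38 / 4.54 ≈ 1.405.
Distances: 3:2 1.500 (Δ 0.095); 4:3 1.333 (Δ 0.072); 5:4 1.250 (Δ 0.155); root-2 1.414 (Δ 0.009).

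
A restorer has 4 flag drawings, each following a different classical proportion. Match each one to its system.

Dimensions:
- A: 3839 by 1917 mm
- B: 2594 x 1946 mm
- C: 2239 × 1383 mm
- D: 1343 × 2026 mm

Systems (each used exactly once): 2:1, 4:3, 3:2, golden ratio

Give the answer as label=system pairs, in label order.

A=2:1, B=4:3, C=golden ratio, D=3:2

A = 3839/1917 ≈ 2.003 → 2:1 (2.000)
B = 2594/1946 ≈ 1.333 → 4:3 (1.333)
C = 2239/1383 ≈ 1.619 → golden ratio (1.618)
D = 2026/1343 ≈ 1.509 → 3:2 (1.500)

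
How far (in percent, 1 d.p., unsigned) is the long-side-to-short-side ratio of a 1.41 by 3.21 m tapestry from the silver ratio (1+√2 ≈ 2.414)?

5.7%

Ratio = 3.21 / 1.41 ≈ 2.2766.
Ideal silver ratio ≈ 2.4142. |2.2766 − 2.4142| / 2.4142 ≈ 5.70% → 5.7%.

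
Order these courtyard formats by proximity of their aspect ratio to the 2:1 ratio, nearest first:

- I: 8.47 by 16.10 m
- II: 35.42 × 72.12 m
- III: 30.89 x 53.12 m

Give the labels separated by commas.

I: 16.10/8.47 ≈ 1.901 → |1.901 − 2.000| = 0.099
II: 72.12/35.42 ≈ 2.036 → |2.036 − 2.000| = 0.036
III: 53.12/30.89 ≈ 1.720 → |1.720 − 2.000| = 0.280

II, I, III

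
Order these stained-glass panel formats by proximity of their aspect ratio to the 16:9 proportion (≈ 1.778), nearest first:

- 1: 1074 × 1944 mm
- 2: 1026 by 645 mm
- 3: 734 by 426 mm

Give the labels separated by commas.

1, 3, 2

Ratios: 1 = 1944 / 1074 ≈ 1.810; 2 = 1026 / 645 ≈ 1.591; 3 = 734 / 426 ≈ 1.723.
|Δ from 1.778|: 1 0.032; 2 0.187; 3 0.055.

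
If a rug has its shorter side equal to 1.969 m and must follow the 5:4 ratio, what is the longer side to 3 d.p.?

2.461 m

5:4 = 1.25000.
Longer side = 1.969 × 1.25000 ≈ 2.46125 → 2.461 m.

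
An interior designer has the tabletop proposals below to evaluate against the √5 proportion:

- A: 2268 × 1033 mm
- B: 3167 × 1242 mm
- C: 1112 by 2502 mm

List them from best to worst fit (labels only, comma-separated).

A: 2268/1033 ≈ 2.196 → |2.196 − 2.236| = 0.040
B: 3167/1242 ≈ 2.550 → |2.550 − 2.236| = 0.314
C: 2502/1112 ≈ 2.250 → |2.250 − 2.236| = 0.014

C, A, B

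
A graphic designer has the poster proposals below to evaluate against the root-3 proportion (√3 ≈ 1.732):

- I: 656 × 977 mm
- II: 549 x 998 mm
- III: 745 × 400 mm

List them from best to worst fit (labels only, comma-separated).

Ratios: I = 977 / 656 ≈ 1.489; II = 998 / 549 ≈ 1.818; III = 745 / 400 ≈ 1.863.
|Δ from 1.732|: I 0.243; II 0.086; III 0.131.

II, III, I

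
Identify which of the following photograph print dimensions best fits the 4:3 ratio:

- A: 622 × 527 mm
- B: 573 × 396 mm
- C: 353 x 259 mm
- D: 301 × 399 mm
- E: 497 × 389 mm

D

Ratios (long/short): A ≈ 1.180; B ≈ 1.447; C ≈ 1.363; D ≈ 1.326; E ≈ 1.278.
4:3 ≈ 1.333; option D is nearest (Δ 0.007).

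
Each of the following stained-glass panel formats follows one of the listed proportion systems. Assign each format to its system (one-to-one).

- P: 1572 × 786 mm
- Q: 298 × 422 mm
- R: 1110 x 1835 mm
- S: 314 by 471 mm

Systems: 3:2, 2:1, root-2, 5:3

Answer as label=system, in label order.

P=2:1, Q=root-2, R=5:3, S=3:2

Ratios: P ≈ 2.000; Q ≈ 1.416; R ≈ 1.653; S ≈ 1.500.
Targets: 3:2 ≈ 1.500; 2:1 ≈ 2.000; root-2 ≈ 1.414; 5:3 ≈ 1.667.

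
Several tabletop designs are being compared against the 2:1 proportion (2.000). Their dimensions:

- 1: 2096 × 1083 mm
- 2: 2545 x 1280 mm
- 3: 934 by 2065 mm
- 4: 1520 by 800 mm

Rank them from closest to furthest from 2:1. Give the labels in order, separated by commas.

2, 1, 4, 3

1: 2096/1083 ≈ 1.935 → |1.935 − 2.000| = 0.065
2: 2545/1280 ≈ 1.988 → |1.988 − 2.000| = 0.012
3: 2065/934 ≈ 2.211 → |2.211 − 2.000| = 0.211
4: 1520/800 ≈ 1.900 → |1.900 − 2.000| = 0.100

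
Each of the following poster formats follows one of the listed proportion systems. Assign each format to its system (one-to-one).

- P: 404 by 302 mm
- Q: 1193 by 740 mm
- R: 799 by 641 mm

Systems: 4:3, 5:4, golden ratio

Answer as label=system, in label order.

P=4:3, Q=golden ratio, R=5:4

P = 404/302 ≈ 1.338 → 4:3 (1.333)
Q = 1193/740 ≈ 1.612 → golden ratio (1.618)
R = 799/641 ≈ 1.246 → 5:4 (1.250)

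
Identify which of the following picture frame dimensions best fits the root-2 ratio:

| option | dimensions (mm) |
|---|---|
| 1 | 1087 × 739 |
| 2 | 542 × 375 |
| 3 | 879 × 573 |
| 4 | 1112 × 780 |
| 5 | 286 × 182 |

Target root-2 ≈ 1.414.
1: 1.471 (Δ0.057)  2: 1.445 (Δ0.031)  3: 1.534 (Δ0.120)  4: 1.426 (Δ0.012)  5: 1.571 (Δ0.157)

4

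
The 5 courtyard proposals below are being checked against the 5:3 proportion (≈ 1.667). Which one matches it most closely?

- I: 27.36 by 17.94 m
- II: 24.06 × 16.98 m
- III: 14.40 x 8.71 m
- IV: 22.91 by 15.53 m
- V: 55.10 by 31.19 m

III

Target 5:3 ≈ 1.667.
I: 1.525 (Δ0.142)  II: 1.417 (Δ0.250)  III: 1.653 (Δ0.014)  IV: 1.475 (Δ0.192)  V: 1.767 (Δ0.100)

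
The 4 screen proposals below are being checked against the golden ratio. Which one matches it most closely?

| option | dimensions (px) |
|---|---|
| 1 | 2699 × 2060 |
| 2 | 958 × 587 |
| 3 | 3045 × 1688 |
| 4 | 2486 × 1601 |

2

Target golden ratio ≈ 1.618.
1: 1.310 (Δ0.308)  2: 1.632 (Δ0.014)  3: 1.804 (Δ0.186)  4: 1.553 (Δ0.065)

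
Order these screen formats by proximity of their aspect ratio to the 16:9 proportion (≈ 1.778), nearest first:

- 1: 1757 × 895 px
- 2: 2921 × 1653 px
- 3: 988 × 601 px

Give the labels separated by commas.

1: 1757/895 ≈ 1.963 → |1.963 − 1.778| = 0.185
2: 2921/1653 ≈ 1.767 → |1.767 − 1.778| = 0.011
3: 988/601 ≈ 1.644 → |1.644 − 1.778| = 0.134

2, 3, 1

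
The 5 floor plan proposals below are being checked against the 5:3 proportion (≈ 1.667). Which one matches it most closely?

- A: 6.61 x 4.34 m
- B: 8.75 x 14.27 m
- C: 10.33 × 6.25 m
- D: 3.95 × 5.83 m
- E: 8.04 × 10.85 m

C

Target 5:3 ≈ 1.667.
A: 1.523 (Δ0.144)  B: 1.631 (Δ0.036)  C: 1.653 (Δ0.014)  D: 1.476 (Δ0.191)  E: 1.350 (Δ0.317)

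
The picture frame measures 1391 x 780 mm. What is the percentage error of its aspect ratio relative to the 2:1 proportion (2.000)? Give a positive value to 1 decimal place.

Ratio = 1391 / 780 ≈ 1.7833.
Ideal 2:1 = 2.0000. |1.7833 − 2.0000| / 2.0000 ≈ 10.83% → 10.8%.

10.8%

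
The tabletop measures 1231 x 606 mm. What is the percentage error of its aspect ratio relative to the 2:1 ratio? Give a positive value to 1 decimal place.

Ratio = 1231 / 606 ≈ 2.0314.
Ideal 2:1 = 2.0000. |2.0314 − 2.0000| / 2.0000 ≈ 1.57% → 1.6%.

1.6%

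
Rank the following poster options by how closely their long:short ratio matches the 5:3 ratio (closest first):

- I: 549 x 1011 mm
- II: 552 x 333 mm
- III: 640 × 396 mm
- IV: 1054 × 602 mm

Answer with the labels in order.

Ratios: I = 1011 / 549 ≈ 1.842; II = 552 / 333 ≈ 1.658; III = 640 / 396 ≈ 1.616; IV = 1054 / 602 ≈ 1.751.
|Δ from 1.667|: I 0.175; II 0.009; III 0.051; IV 0.084.

II, III, IV, I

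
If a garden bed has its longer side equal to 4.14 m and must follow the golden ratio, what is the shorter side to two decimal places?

golden ratio ≈ 1.61803.
Shorter side = 4.14 ÷ 1.61803 ≈ 2.5587 → 2.56 m.

2.56 m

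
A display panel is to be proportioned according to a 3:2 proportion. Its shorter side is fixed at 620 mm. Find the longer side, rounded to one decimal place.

3:2 = 1.50000.
Longer side = 620 × 1.50000 ≈ 930.000 → 930.0 mm.

930.0 mm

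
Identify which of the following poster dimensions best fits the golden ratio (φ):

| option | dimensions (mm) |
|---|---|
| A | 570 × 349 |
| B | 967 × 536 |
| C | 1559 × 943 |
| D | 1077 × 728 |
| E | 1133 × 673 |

Ratios (long/short): A ≈ 1.633; B ≈ 1.804; C ≈ 1.653; D ≈ 1.479; E ≈ 1.684.
golden ratio ≈ 1.618; option A is nearest (Δ 0.015).

A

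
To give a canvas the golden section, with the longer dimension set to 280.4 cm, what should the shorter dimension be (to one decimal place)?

golden ratio ≈ 1.61803.
Shorter side = 280.4 ÷ 1.61803 ≈ 173.297 → 173.3 cm.

173.3 cm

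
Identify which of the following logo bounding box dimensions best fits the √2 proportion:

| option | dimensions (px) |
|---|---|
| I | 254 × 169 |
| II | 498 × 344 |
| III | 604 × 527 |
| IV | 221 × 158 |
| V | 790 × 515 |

Target root-2 ≈ 1.414.
I: 1.503 (Δ0.089)  II: 1.448 (Δ0.034)  III: 1.146 (Δ0.268)  IV: 1.399 (Δ0.015)  V: 1.534 (Δ0.120)

IV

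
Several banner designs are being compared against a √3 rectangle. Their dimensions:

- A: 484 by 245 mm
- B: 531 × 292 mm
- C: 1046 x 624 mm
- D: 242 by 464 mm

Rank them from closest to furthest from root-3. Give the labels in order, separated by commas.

C, B, D, A

A: 484/245 ≈ 1.976 → |1.976 − 1.732| = 0.244
B: 531/292 ≈ 1.818 → |1.818 − 1.732| = 0.086
C: 1046/624 ≈ 1.676 → |1.676 − 1.732| = 0.056
D: 464/242 ≈ 1.917 → |1.917 − 1.732| = 0.185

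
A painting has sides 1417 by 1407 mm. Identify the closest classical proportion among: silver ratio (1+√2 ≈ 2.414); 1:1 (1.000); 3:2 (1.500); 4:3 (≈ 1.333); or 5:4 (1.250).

Ratio = 1417 / 1407 ≈ 1.007.
Distances: silver ratio 2.414 (Δ 1.407); 1:1 1.000 (Δ 0.007); 3:2 1.500 (Δ 0.493); 4:3 1.333 (Δ 0.326); 5:4 1.250 (Δ 0.243).

1:1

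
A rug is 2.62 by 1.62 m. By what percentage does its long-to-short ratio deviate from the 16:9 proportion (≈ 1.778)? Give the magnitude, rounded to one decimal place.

9.0%

Ratio = 2.62 / 1.62 ≈ 1.6173.
Ideal 16:9 ≈ 1.7778. |1.6173 − 1.7778| / 1.7778 ≈ 9.03% → 9.0%.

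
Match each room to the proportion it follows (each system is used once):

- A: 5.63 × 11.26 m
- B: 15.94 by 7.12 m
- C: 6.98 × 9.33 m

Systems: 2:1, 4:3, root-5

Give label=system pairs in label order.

A=2:1, B=root-5, C=4:3

A = 11.26/5.63 ≈ 2.000 → 2:1 (2.000)
B = 15.94/7.12 ≈ 2.239 → root-5 (2.236)
C = 9.33/6.98 ≈ 1.337 → 4:3 (1.333)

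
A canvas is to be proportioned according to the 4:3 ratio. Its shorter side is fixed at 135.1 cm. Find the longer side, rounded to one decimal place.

4:3 ≈ 1.33333.
Longer side = 135.1 × 1.33333 ≈ 180.133 → 180.1 cm.

180.1 cm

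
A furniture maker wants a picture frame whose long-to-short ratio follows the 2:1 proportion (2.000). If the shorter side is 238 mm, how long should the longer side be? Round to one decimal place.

2:1 = 2.00000.
Longer side = 238 × 2.00000 ≈ 476.000 → 476.0 mm.

476.0 mm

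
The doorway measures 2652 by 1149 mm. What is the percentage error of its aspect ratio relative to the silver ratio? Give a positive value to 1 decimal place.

4.4%

Ratio = 2652 / 1149 ≈ 2.3081.
Ideal silver ratio ≈ 2.4142. |2.3081 − 2.4142| / 2.4142 ≈ 4.39% → 4.4%.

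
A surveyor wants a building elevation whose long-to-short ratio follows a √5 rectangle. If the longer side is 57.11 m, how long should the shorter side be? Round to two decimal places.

25.54 m

root-5 ≈ 2.23607.
Shorter side = 57.11 ÷ 2.23607 ≈ 25.5403 → 25.54 m.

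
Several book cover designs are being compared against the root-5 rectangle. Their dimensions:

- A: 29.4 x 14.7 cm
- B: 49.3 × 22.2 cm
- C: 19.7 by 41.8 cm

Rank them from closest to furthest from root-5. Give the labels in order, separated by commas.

B, C, A

A: 29.4/14.7 ≈ 2.000 → |2.000 − 2.236| = 0.236
B: 49.3/22.2 ≈ 2.221 → |2.221 − 2.236| = 0.015
C: 41.8/19.7 ≈ 2.122 → |2.122 − 2.236| = 0.114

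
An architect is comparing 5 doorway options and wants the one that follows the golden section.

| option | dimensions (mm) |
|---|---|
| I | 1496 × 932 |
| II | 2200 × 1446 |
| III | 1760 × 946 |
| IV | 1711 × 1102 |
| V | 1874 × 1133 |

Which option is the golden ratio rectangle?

Target golden ratio ≈ 1.618.
I: 1.605 (Δ0.013)  II: 1.521 (Δ0.097)  III: 1.860 (Δ0.242)  IV: 1.553 (Δ0.065)  V: 1.654 (Δ0.036)

I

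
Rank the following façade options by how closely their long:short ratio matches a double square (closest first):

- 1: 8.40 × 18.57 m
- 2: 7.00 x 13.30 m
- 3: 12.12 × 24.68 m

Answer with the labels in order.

Ratios: 1 = 18.57 / 8.40 ≈ 2.211; 2 = 13.30 / 7.00 ≈ 1.900; 3 = 24.68 / 12.12 ≈ 2.036.
|Δ from 2.000|: 1 0.211; 2 0.100; 3 0.036.

3, 2, 1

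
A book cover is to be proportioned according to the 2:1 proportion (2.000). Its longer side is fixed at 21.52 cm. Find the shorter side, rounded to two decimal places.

10.76 cm

2:1 = 2.00000.
Shorter side = 21.52 ÷ 2.00000 ≈ 10.7600 → 10.76 cm.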